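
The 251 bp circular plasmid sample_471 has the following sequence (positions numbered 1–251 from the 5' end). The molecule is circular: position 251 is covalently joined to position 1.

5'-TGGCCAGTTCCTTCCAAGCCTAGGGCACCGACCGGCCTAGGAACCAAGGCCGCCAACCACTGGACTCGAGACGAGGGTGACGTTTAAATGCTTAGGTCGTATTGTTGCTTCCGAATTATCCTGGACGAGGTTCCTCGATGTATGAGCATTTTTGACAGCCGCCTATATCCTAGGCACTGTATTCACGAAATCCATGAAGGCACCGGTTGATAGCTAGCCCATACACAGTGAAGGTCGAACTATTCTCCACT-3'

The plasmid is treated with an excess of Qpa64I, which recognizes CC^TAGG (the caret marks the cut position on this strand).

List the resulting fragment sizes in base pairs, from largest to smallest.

133, 101, 17 bp

Qpa64I sites (CCTAGG) start at positions 19, 36, 169.
Qpa64I cuts after base 2 of each site, so after positions 20, 37, 170.
Circular molecule, 3 cuts → 3 fragments:
  21–37 → 17 bp
  38–170 → 133 bp
  171–251 then 1–20 → 81 + 20 = 101 bp
Sorted largest to smallest: 133, 101, 17 bp.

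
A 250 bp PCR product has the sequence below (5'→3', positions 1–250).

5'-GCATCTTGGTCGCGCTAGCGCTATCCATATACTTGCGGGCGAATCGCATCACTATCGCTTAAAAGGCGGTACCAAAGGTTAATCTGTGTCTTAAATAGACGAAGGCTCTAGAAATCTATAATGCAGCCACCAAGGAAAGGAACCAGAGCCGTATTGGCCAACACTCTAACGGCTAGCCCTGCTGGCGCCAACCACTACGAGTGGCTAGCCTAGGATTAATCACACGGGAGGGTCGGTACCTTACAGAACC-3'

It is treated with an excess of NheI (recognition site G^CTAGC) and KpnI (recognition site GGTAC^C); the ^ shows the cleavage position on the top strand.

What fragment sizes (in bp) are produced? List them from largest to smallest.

NheI sites (GCTAGC) start at positions 14, 172, 204.
NheI cuts after the first base of each site, so after positions 14, 172, 204.
KpnI sites (GGTACC) start at positions 68, 235.
KpnI cuts after base 5 of each site (before the last base), so after positions 72, 239.
Combined cut positions: 14, 72, 172, 204, 239.
Linear molecule, 5 cuts → 6 fragments:
  1–14 → 14 bp
  15–72 → 58 bp
  73–172 → 100 bp
  173–204 → 32 bp
  205–239 → 35 bp
  240–250 → 11 bp
Sorted largest to smallest: 100, 58, 35, 32, 14, 11 bp.

100, 58, 35, 32, 14, 11 bp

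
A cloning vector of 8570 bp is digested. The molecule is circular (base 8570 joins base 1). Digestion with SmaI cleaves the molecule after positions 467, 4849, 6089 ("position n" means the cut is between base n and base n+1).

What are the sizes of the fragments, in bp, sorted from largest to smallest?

Circular molecule, 3 cuts → 3 fragments:
  4849 − 467 = 4382 bp
  6089 − 4849 = 1240 bp
  wrap: 8570 − 6089 + 467 = 2948 bp
Sorted largest to smallest: 4382, 2948, 1240 bp.

4382, 2948, 1240 bp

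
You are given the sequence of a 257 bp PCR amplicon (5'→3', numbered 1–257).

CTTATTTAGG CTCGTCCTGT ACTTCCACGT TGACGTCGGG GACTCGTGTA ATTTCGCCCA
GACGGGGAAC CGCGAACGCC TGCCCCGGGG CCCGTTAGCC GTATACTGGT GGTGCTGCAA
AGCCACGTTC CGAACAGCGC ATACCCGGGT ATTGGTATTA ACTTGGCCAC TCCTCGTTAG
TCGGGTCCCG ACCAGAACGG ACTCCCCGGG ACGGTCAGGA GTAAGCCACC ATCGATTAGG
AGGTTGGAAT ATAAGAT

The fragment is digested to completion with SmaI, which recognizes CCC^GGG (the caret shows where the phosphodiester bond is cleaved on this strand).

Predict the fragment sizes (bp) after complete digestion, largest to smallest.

86, 61, 60, 50 bp

SmaI sites (CCCGGG) start at positions 84, 144, 205.
SmaI cuts after base 3 of each site, so after positions 86, 146, 207.
Linear molecule, 3 cuts → 4 fragments:
  1–86 → 86 bp
  87–146 → 60 bp
  147–207 → 61 bp
  208–257 → 50 bp
Sorted largest to smallest: 86, 61, 60, 50 bp.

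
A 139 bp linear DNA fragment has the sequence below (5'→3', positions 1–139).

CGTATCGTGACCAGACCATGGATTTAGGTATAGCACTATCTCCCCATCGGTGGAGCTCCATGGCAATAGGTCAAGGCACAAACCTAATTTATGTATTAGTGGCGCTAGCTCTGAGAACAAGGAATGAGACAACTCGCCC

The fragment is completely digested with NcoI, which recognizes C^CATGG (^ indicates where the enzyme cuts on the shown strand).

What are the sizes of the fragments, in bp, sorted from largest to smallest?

81, 42, 16 bp

NcoI sites (CCATGG) start at positions 16, 58.
NcoI cuts after the first base of each site, so after positions 16, 58.
Linear molecule, 2 cuts → 3 fragments:
  1–16 → 16 bp
  17–58 → 42 bp
  59–139 → 81 bp
Sorted largest to smallest: 81, 42, 16 bp.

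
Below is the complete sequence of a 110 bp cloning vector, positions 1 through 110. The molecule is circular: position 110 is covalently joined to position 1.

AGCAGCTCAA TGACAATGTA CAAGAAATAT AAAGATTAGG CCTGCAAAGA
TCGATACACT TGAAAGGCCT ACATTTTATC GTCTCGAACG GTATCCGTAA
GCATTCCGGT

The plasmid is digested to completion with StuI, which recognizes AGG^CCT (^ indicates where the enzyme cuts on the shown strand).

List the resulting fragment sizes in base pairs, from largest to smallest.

StuI sites (AGGCCT) start at positions 38, 65.
StuI cuts after base 3 of each site, so after positions 40, 67.
Circular molecule, 2 cuts → 2 fragments:
  41–67 → 27 bp
  68–110 then 1–40 → 43 + 40 = 83 bp
Sorted largest to smallest: 83, 27 bp.

83, 27 bp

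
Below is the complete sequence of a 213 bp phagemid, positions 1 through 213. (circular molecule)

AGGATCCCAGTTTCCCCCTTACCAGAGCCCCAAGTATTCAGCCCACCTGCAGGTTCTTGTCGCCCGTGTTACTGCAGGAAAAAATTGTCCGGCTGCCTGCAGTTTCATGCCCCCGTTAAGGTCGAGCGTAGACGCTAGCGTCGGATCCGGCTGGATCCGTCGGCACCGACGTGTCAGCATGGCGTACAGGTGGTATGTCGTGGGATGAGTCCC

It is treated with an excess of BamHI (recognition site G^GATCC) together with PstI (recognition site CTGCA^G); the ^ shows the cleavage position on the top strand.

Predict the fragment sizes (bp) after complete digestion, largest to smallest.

BamHI sites (GGATCC) start at positions 2, 143, 153.
BamHI cuts after the first base of each site, so after positions 2, 143, 153.
PstI sites (CTGCAG) start at positions 47, 72, 97.
PstI cuts after base 5 of each site (before the last base), so after positions 51, 76, 101.
Combined cut positions: 2, 51, 76, 101, 143, 153.
Circular molecule, 6 cuts → 6 fragments:
  3–51 → 49 bp
  52–76 → 25 bp
  77–101 → 25 bp
  102–143 → 42 bp
  144–153 → 10 bp
  154–213 then 1–2 → 60 + 2 = 62 bp
Sorted largest to smallest: 62, 49, 42, 25, 25, 10 bp.

62, 49, 42, 25, 25, 10 bp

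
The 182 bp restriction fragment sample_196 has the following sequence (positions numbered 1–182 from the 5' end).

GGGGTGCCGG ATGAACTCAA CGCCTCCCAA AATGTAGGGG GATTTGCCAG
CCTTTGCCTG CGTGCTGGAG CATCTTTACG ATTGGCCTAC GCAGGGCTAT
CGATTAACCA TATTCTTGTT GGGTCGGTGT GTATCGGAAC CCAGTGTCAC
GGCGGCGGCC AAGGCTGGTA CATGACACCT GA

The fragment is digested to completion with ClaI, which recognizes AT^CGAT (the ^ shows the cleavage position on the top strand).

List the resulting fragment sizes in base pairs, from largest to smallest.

100, 82 bp

The ClaI site (ATCGAT) starts at position 99.
ClaI cuts after base 2 of each site, so after position 100.
Linear molecule, 1 cut → 2 fragments:
  1–100 → 100 bp
  101–182 → 82 bp
Sorted largest to smallest: 100, 82 bp.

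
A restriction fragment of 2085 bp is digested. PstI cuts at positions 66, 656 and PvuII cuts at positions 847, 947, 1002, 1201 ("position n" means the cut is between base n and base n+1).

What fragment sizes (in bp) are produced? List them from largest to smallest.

884, 590, 199, 191, 100, 66, 55 bp

Combined cut positions (sorted): 66, 656, 847, 947, 1002, 1201.
Linear molecule, 6 cuts → 7 fragments:
  66 − 0 = 66 bp
  656 − 66 = 590 bp
  847 − 656 = 191 bp
  947 − 847 = 100 bp
  1002 − 947 = 55 bp
  1201 − 1002 = 199 bp
  2085 − 1201 = 884 bp
Sorted largest to smallest: 884, 590, 199, 191, 100, 66, 55 bp.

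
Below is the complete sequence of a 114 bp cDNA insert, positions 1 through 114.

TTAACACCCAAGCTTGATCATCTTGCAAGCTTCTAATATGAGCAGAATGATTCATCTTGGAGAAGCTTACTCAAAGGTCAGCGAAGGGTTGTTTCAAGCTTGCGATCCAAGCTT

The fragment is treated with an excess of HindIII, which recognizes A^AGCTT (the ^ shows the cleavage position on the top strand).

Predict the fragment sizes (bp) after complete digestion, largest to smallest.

HindIII sites (AAGCTT) start at positions 10, 27, 63, 96, 109.
HindIII cuts after the first base of each site, so after positions 10, 27, 63, 96, 109.
Linear molecule, 5 cuts → 6 fragments:
  1–10 → 10 bp
  11–27 → 17 bp
  28–63 → 36 bp
  64–96 → 33 bp
  97–109 → 13 bp
  110–114 → 5 bp
Sorted largest to smallest: 36, 33, 17, 13, 10, 5 bp.

36, 33, 17, 13, 10, 5 bp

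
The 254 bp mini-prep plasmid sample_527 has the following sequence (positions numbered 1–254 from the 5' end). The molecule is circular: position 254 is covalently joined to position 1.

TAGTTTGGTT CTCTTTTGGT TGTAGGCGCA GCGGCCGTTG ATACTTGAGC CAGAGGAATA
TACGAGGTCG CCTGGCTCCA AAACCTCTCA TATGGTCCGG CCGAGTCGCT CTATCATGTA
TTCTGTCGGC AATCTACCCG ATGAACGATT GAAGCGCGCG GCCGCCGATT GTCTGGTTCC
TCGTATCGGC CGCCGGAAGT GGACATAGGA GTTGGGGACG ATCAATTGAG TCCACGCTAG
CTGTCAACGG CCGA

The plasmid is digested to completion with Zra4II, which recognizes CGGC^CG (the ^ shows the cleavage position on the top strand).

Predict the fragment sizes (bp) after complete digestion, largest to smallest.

Zra4II sites (CGGCCG) start at positions 32, 98, 159, 187, 248.
Zra4II cuts after base 4 of each site, so after positions 35, 101, 162, 190, 251.
Circular molecule, 5 cuts → 5 fragments:
  36–101 → 66 bp
  102–162 → 61 bp
  163–190 → 28 bp
  191–251 → 61 bp
  252–254 then 1–35 → 3 + 35 = 38 bp
Sorted largest to smallest: 66, 61, 61, 38, 28 bp.

66, 61, 61, 38, 28 bp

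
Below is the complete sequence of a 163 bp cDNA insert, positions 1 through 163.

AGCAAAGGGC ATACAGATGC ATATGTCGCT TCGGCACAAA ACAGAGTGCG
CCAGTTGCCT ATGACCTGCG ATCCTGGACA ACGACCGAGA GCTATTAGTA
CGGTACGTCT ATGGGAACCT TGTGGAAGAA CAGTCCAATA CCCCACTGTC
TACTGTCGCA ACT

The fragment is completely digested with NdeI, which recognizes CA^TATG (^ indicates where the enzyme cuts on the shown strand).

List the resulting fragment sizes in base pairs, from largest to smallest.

The NdeI site (CATATG) starts at position 20.
NdeI cuts after base 2 of each site, so after position 21.
Linear molecule, 1 cut → 2 fragments:
  1–21 → 21 bp
  22–163 → 142 bp
Sorted largest to smallest: 142, 21 bp.

142, 21 bp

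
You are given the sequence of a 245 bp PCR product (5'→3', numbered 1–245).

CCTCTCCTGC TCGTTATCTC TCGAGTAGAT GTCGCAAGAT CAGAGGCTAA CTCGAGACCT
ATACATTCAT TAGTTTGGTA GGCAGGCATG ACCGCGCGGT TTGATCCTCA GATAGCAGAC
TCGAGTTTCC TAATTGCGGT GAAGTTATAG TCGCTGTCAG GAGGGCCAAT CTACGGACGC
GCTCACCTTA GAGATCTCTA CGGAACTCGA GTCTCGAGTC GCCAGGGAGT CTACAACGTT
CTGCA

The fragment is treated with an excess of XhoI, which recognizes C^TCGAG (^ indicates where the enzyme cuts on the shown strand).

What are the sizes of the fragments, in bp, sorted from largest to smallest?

XhoI sites (CTCGAG) start at positions 20, 51, 120, 206, 213.
XhoI cuts after the first base of each site, so after positions 20, 51, 120, 206, 213.
Linear molecule, 5 cuts → 6 fragments:
  1–20 → 20 bp
  21–51 → 31 bp
  52–120 → 69 bp
  121–206 → 86 bp
  207–213 → 7 bp
  214–245 → 32 bp
Sorted largest to smallest: 86, 69, 32, 31, 20, 7 bp.

86, 69, 32, 31, 20, 7 bp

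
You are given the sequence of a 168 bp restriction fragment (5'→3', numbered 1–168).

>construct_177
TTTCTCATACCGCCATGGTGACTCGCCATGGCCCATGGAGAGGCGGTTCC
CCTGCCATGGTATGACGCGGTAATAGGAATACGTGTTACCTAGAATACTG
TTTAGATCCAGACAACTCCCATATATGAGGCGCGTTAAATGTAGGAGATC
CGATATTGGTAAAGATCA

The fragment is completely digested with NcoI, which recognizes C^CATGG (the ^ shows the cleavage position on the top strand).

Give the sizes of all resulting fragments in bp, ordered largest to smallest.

113, 22, 13, 13, 7 bp

NcoI sites (CCATGG) start at positions 13, 26, 33, 55.
NcoI cuts after the first base of each site, so after positions 13, 26, 33, 55.
Linear molecule, 4 cuts → 5 fragments:
  1–13 → 13 bp
  14–26 → 13 bp
  27–33 → 7 bp
  34–55 → 22 bp
  56–168 → 113 bp
Sorted largest to smallest: 113, 22, 13, 13, 7 bp.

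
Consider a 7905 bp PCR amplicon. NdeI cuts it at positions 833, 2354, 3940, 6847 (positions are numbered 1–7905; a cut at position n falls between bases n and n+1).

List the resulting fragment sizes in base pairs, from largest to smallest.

Linear molecule, 4 cuts → 5 fragments:
  833 − 0 = 833 bp
  2354 − 833 = 1521 bp
  3940 − 2354 = 1586 bp
  6847 − 3940 = 2907 bp
  7905 − 6847 = 1058 bp
Sorted largest to smallest: 2907, 1586, 1521, 1058, 833 bp.

2907, 1586, 1521, 1058, 833 bp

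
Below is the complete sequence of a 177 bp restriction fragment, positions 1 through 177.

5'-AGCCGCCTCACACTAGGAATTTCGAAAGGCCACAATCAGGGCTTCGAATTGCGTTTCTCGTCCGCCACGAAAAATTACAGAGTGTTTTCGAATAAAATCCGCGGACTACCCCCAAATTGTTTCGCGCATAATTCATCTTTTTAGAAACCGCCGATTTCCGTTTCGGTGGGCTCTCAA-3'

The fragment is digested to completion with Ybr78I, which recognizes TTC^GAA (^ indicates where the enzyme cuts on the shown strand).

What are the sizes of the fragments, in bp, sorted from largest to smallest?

Ybr78I sites (TTCGAA) start at positions 21, 43, 87.
Ybr78I cuts after base 3 of each site, so after positions 23, 45, 89.
Linear molecule, 3 cuts → 4 fragments:
  1–23 → 23 bp
  24–45 → 22 bp
  46–89 → 44 bp
  90–177 → 88 bp
Sorted largest to smallest: 88, 44, 23, 22 bp.

88, 44, 23, 22 bp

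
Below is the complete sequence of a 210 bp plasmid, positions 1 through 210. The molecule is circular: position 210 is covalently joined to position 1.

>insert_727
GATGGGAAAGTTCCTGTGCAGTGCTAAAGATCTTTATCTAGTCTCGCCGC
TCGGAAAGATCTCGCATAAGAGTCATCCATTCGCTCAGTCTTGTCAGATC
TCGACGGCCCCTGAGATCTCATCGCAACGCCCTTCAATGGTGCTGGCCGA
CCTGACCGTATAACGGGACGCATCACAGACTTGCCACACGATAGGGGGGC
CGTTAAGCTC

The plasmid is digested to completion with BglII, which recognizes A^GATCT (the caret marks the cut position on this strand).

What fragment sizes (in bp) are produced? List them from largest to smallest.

124, 39, 29, 18 bp

BglII sites (AGATCT) start at positions 28, 57, 96, 114.
BglII cuts after the first base of each site, so after positions 28, 57, 96, 114.
Circular molecule, 4 cuts → 4 fragments:
  29–57 → 29 bp
  58–96 → 39 bp
  97–114 → 18 bp
  115–210 then 1–28 → 96 + 28 = 124 bp
Sorted largest to smallest: 124, 39, 29, 18 bp.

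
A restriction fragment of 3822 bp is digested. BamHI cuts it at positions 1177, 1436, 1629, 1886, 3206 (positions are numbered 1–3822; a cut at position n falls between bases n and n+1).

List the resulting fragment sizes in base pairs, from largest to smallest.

1320, 1177, 616, 259, 257, 193 bp

Linear molecule, 5 cuts → 6 fragments:
  1177 − 0 = 1177 bp
  1436 − 1177 = 259 bp
  1629 − 1436 = 193 bp
  1886 − 1629 = 257 bp
  3206 − 1886 = 1320 bp
  3822 − 3206 = 616 bp
Sorted largest to smallest: 1320, 1177, 616, 259, 257, 193 bp.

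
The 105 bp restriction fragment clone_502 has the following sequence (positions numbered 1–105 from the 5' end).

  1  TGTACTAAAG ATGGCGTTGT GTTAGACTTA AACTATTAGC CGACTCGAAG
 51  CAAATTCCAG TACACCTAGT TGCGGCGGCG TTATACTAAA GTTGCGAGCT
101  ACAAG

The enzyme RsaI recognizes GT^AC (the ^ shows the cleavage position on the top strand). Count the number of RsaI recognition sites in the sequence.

GTAC occurs starting at positions 2, 60.
RsaI cuts at 2 sites.

2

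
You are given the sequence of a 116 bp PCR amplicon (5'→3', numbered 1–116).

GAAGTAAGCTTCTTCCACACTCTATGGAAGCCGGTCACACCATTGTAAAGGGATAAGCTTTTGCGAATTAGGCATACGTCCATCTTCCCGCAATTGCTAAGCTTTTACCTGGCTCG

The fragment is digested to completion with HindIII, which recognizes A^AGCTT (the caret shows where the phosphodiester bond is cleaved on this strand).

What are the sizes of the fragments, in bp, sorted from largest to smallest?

49, 44, 17, 6 bp

HindIII sites (AAGCTT) start at positions 6, 55, 99.
HindIII cuts after the first base of each site, so after positions 6, 55, 99.
Linear molecule, 3 cuts → 4 fragments:
  1–6 → 6 bp
  7–55 → 49 bp
  56–99 → 44 bp
  100–116 → 17 bp
Sorted largest to smallest: 49, 44, 17, 6 bp.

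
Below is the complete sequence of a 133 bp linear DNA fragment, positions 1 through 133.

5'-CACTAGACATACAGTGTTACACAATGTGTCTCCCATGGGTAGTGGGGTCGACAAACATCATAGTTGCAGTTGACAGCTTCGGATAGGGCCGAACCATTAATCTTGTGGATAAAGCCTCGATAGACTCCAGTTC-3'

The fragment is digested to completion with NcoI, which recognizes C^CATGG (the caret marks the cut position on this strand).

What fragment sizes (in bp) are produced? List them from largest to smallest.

100, 33 bp

The NcoI site (CCATGG) starts at position 33.
NcoI cuts after the first base of each site, so after position 33.
Linear molecule, 1 cut → 2 fragments:
  1–33 → 33 bp
  34–133 → 100 bp
Sorted largest to smallest: 100, 33 bp.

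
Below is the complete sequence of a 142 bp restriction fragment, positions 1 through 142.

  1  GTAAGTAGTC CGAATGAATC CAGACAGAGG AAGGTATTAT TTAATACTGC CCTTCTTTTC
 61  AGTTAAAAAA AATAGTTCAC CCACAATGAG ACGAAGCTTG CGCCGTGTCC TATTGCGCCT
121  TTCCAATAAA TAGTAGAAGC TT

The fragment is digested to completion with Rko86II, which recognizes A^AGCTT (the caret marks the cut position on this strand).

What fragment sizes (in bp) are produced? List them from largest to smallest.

94, 43, 5 bp

Rko86II sites (AAGCTT) start at positions 94, 137.
Rko86II cuts after the first base of each site, so after positions 94, 137.
Linear molecule, 2 cuts → 3 fragments:
  1–94 → 94 bp
  95–137 → 43 bp
  138–142 → 5 bp
Sorted largest to smallest: 94, 43, 5 bp.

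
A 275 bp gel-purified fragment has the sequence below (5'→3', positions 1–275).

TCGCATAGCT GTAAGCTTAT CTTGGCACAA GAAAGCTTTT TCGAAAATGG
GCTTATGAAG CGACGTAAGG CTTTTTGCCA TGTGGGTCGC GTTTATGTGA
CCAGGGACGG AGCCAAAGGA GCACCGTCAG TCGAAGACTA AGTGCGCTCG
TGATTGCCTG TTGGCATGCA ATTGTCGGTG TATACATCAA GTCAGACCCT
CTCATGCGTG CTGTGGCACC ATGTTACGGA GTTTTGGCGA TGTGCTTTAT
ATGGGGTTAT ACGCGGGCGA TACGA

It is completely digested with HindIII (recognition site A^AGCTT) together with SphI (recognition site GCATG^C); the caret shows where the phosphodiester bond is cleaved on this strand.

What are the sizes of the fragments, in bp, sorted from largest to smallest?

135, 107, 20, 13 bp

HindIII sites (AAGCTT) start at positions 13, 33.
HindIII cuts after the first base of each site, so after positions 13, 33.
The SphI site (GCATGC) starts at position 164.
SphI cuts after base 5 of each site (before the last base), so after position 168.
Combined cut positions: 13, 33, 168.
Linear molecule, 3 cuts → 4 fragments:
  1–13 → 13 bp
  14–33 → 20 bp
  34–168 → 135 bp
  169–275 → 107 bp
Sorted largest to smallest: 135, 107, 20, 13 bp.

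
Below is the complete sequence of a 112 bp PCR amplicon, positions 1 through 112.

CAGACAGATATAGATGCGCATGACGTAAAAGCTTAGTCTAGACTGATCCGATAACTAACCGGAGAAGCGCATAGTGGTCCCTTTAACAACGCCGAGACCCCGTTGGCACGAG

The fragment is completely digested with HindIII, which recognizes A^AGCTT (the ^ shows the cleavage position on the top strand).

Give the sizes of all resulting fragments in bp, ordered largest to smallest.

The HindIII site (AAGCTT) starts at position 29.
HindIII cuts after the first base of each site, so after position 29.
Linear molecule, 1 cut → 2 fragments:
  1–29 → 29 bp
  30–112 → 83 bp
Sorted largest to smallest: 83, 29 bp.

83, 29 bp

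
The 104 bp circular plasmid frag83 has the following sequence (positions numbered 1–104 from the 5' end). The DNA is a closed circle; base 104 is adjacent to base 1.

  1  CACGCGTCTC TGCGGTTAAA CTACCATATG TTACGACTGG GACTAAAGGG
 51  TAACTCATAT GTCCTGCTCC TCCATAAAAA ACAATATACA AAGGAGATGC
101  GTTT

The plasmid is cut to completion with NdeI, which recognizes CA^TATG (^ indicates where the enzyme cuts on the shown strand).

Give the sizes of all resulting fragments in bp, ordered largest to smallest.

73, 31 bp

NdeI sites (CATATG) start at positions 25, 56.
NdeI cuts after base 2 of each site, so after positions 26, 57.
Circular molecule, 2 cuts → 2 fragments:
  27–57 → 31 bp
  58–104 then 1–26 → 47 + 26 = 73 bp
Sorted largest to smallest: 73, 31 bp.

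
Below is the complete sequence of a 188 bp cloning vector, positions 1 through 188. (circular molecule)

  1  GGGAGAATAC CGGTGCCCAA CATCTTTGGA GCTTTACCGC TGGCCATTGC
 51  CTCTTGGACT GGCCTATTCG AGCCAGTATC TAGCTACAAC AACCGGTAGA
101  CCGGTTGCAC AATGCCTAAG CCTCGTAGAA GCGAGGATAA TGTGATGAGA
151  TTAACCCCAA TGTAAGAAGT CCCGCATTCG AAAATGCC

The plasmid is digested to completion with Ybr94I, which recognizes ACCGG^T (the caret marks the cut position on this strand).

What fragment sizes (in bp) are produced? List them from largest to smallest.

Ybr94I sites (ACCGGT) start at positions 9, 92, 100.
Ybr94I cuts after base 5 of each site (before the last base), so after positions 13, 96, 104.
Circular molecule, 3 cuts → 3 fragments:
  14–96 → 83 bp
  97–104 → 8 bp
  105–188 then 1–13 → 84 + 13 = 97 bp
Sorted largest to smallest: 97, 83, 8 bp.

97, 83, 8 bp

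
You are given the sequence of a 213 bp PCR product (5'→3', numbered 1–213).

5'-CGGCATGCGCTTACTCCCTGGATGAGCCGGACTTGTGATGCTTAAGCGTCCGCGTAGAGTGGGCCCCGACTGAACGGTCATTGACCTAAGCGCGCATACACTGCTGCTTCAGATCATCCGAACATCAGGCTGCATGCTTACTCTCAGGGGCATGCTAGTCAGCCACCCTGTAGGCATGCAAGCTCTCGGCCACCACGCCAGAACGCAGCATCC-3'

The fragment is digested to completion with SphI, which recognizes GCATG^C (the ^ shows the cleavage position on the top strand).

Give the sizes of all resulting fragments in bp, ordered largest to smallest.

SphI sites (GCATGC) start at positions 3, 132, 150, 174.
SphI cuts after base 5 of each site (before the last base), so after positions 7, 136, 154, 178.
Linear molecule, 4 cuts → 5 fragments:
  1–7 → 7 bp
  8–136 → 129 bp
  137–154 → 18 bp
  155–178 → 24 bp
  179–213 → 35 bp
Sorted largest to smallest: 129, 35, 24, 18, 7 bp.

129, 35, 24, 18, 7 bp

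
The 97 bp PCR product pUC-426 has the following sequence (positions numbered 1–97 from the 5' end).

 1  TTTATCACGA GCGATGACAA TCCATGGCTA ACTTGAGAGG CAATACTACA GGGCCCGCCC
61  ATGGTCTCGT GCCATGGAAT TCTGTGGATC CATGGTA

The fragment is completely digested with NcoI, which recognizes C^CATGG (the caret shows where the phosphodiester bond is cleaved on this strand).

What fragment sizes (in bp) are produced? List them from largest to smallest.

NcoI sites (CCATGG) start at positions 22, 59, 72, 90.
NcoI cuts after the first base of each site, so after positions 22, 59, 72, 90.
Linear molecule, 4 cuts → 5 fragments:
  1–22 → 22 bp
  23–59 → 37 bp
  60–72 → 13 bp
  73–90 → 18 bp
  91–97 → 7 bp
Sorted largest to smallest: 37, 22, 18, 13, 7 bp.

37, 22, 18, 13, 7 bp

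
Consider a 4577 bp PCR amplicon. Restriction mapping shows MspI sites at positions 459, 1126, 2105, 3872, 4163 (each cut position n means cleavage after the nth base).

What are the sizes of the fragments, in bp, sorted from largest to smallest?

Linear molecule, 5 cuts → 6 fragments:
  459 − 0 = 459 bp
  1126 − 459 = 667 bp
  2105 − 1126 = 979 bp
  3872 − 2105 = 1767 bp
  4163 − 3872 = 291 bp
  4577 − 4163 = 414 bp
Sorted largest to smallest: 1767, 979, 667, 459, 414, 291 bp.

1767, 979, 667, 459, 414, 291 bp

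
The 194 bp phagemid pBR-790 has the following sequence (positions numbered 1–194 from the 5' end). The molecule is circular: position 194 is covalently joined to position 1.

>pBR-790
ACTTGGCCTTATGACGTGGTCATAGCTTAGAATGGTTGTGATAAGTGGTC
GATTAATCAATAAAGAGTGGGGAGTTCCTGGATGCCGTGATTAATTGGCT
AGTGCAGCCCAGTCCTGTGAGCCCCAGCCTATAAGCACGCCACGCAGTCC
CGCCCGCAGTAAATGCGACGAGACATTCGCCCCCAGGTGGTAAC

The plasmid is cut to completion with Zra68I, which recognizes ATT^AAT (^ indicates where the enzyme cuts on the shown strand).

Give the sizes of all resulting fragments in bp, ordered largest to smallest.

156, 38 bp

Zra68I sites (ATTAAT) start at positions 52, 90.
Zra68I cuts after base 3 of each site, so after positions 54, 92.
Circular molecule, 2 cuts → 2 fragments:
  55–92 → 38 bp
  93–194 then 1–54 → 102 + 54 = 156 bp
Sorted largest to smallest: 156, 38 bp.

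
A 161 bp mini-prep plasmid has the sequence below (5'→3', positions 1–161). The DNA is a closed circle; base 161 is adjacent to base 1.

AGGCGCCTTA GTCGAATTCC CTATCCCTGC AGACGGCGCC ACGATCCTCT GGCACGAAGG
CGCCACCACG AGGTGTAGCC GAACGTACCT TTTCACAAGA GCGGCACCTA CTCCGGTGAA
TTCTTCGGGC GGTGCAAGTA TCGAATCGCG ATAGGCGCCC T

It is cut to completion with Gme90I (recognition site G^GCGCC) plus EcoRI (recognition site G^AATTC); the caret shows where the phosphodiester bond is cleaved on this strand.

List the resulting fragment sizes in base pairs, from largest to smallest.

Gme90I sites (GGCGCC) start at positions 2, 35, 59, 154.
Gme90I cuts after the first base of each site, so after positions 2, 35, 59, 154.
EcoRI sites (GAATTC) start at positions 14, 118.
EcoRI cuts after the first base of each site, so after positions 14, 118.
Combined cut positions: 2, 14, 35, 59, 118, 154.
Circular molecule, 6 cuts → 6 fragments:
  3–14 → 12 bp
  15–35 → 21 bp
  36–59 → 24 bp
  60–118 → 59 bp
  119–154 → 36 bp
  155–161 then 1–2 → 7 + 2 = 9 bp
Sorted largest to smallest: 59, 36, 24, 21, 12, 9 bp.

59, 36, 24, 21, 12, 9 bp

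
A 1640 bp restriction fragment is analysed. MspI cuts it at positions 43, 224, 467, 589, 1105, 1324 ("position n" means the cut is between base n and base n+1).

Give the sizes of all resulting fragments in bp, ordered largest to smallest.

Linear molecule, 6 cuts → 7 fragments:
  43 − 0 = 43 bp
  224 − 43 = 181 bp
  467 − 224 = 243 bp
  589 − 467 = 122 bp
  1105 − 589 = 516 bp
  1324 − 1105 = 219 bp
  1640 − 1324 = 316 bp
Sorted largest to smallest: 516, 316, 243, 219, 181, 122, 43 bp.

516, 316, 243, 219, 181, 122, 43 bp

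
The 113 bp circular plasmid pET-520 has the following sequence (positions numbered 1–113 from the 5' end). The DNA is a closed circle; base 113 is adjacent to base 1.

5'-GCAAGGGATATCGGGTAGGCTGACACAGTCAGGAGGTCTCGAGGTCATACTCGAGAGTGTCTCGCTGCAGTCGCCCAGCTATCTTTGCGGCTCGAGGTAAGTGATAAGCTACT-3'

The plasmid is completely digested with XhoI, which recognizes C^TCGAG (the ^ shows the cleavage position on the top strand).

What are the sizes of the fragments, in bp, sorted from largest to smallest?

60, 41, 12 bp

XhoI sites (CTCGAG) start at positions 38, 50, 91.
XhoI cuts after the first base of each site, so after positions 38, 50, 91.
Circular molecule, 3 cuts → 3 fragments:
  39–50 → 12 bp
  51–91 → 41 bp
  92–113 then 1–38 → 22 + 38 = 60 bp
Sorted largest to smallest: 60, 41, 12 bp.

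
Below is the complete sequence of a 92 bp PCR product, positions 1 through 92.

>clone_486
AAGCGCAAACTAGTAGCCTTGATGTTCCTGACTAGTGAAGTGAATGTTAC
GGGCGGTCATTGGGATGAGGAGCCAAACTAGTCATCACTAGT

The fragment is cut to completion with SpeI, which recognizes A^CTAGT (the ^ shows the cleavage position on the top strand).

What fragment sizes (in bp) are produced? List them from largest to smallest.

SpeI sites (ACTAGT) start at positions 9, 31, 77, 87.
SpeI cuts after the first base of each site, so after positions 9, 31, 77, 87.
Linear molecule, 4 cuts → 5 fragments:
  1–9 → 9 bp
  10–31 → 22 bp
  32–77 → 46 bp
  78–87 → 10 bp
  88–92 → 5 bp
Sorted largest to smallest: 46, 22, 10, 9, 5 bp.

46, 22, 10, 9, 5 bp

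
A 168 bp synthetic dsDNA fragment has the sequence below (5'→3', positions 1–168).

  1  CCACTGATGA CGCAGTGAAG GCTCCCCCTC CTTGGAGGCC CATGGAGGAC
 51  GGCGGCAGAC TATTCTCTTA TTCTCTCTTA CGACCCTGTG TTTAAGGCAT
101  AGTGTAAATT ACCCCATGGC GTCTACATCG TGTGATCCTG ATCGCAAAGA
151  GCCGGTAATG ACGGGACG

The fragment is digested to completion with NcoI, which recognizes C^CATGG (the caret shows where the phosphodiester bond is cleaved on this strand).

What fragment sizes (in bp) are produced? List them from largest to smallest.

74, 54, 40 bp

NcoI sites (CCATGG) start at positions 40, 114.
NcoI cuts after the first base of each site, so after positions 40, 114.
Linear molecule, 2 cuts → 3 fragments:
  1–40 → 40 bp
  41–114 → 74 bp
  115–168 → 54 bp
Sorted largest to smallest: 74, 54, 40 bp.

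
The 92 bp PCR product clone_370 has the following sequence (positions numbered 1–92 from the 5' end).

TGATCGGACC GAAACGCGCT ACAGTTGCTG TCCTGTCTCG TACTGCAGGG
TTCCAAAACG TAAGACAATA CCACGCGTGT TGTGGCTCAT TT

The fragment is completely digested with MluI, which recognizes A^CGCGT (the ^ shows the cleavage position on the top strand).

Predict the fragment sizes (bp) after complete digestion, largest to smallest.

73, 19 bp

The MluI site (ACGCGT) starts at position 73.
MluI cuts after the first base of each site, so after position 73.
Linear molecule, 1 cut → 2 fragments:
  1–73 → 73 bp
  74–92 → 19 bp
Sorted largest to smallest: 73, 19 bp.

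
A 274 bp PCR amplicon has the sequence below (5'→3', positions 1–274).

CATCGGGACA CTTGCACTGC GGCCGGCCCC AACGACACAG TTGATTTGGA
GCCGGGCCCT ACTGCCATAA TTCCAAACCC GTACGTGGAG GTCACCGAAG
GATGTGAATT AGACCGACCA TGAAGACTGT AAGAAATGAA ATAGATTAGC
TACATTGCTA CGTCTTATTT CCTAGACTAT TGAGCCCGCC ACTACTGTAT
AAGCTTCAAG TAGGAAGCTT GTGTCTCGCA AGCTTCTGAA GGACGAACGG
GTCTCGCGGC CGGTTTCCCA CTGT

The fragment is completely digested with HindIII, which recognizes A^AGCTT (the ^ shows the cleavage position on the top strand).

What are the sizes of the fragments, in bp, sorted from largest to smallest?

201, 44, 15, 14 bp

HindIII sites (AAGCTT) start at positions 201, 215, 230.
HindIII cuts after the first base of each site, so after positions 201, 215, 230.
Linear molecule, 3 cuts → 4 fragments:
  1–201 → 201 bp
  202–215 → 14 bp
  216–230 → 15 bp
  231–274 → 44 bp
Sorted largest to smallest: 201, 44, 15, 14 bp.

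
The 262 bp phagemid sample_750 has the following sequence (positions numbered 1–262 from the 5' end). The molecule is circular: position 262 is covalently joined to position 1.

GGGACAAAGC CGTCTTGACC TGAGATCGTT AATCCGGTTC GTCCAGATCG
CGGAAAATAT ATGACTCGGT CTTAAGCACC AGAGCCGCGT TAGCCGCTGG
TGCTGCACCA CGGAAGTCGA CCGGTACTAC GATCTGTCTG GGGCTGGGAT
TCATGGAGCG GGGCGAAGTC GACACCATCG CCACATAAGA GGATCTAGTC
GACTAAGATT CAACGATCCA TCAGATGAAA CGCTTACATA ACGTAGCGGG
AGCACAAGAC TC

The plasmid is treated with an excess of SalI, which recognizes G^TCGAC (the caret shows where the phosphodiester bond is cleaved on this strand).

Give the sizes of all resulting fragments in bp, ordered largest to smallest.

180, 52, 30 bp

SalI sites (GTCGAC) start at positions 116, 168, 198.
SalI cuts after the first base of each site, so after positions 116, 168, 198.
Circular molecule, 3 cuts → 3 fragments:
  117–168 → 52 bp
  169–198 → 30 bp
  199–262 then 1–116 → 64 + 116 = 180 bp
Sorted largest to smallest: 180, 52, 30 bp.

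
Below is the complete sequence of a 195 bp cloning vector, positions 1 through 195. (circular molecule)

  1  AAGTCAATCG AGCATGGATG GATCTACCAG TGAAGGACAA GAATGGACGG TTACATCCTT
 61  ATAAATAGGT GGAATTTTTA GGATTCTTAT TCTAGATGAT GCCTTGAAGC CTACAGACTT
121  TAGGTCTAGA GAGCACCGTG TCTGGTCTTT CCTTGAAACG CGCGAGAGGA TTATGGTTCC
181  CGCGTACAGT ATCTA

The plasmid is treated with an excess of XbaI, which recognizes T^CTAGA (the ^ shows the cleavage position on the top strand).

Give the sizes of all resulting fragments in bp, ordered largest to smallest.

XbaI sites (TCTAGA) start at positions 91, 125.
XbaI cuts after the first base of each site, so after positions 91, 125.
Circular molecule, 2 cuts → 2 fragments:
  92–125 → 34 bp
  126–195 then 1–91 → 70 + 91 = 161 bp
Sorted largest to smallest: 161, 34 bp.

161, 34 bp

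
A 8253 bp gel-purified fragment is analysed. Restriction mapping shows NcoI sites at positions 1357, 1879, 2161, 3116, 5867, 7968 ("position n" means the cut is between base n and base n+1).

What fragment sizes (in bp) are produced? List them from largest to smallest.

Linear molecule, 6 cuts → 7 fragments:
  1357 − 0 = 1357 bp
  1879 − 1357 = 522 bp
  2161 − 1879 = 282 bp
  3116 − 2161 = 955 bp
  5867 − 3116 = 2751 bp
  7968 − 5867 = 2101 bp
  8253 − 7968 = 285 bp
Sorted largest to smallest: 2751, 2101, 1357, 955, 522, 285, 282 bp.

2751, 2101, 1357, 955, 522, 285, 282 bp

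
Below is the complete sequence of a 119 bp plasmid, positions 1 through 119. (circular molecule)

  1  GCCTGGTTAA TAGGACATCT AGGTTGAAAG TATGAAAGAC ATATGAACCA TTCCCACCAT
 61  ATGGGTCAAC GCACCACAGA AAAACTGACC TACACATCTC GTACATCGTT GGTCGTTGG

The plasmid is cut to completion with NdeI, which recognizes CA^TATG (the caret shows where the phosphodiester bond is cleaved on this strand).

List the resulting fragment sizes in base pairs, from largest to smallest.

101, 18 bp

NdeI sites (CATATG) start at positions 40, 58.
NdeI cuts after base 2 of each site, so after positions 41, 59.
Circular molecule, 2 cuts → 2 fragments:
  42–59 → 18 bp
  60–119 then 1–41 → 60 + 41 = 101 bp
Sorted largest to smallest: 101, 18 bp.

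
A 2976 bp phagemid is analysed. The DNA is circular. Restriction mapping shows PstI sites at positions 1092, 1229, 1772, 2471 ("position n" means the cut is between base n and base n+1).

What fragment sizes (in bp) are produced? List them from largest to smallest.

Circular molecule, 4 cuts → 4 fragments:
  1229 − 1092 = 137 bp
  1772 − 1229 = 543 bp
  2471 − 1772 = 699 bp
  wrap: 2976 − 2471 + 1092 = 1597 bp
Sorted largest to smallest: 1597, 699, 543, 137 bp.

1597, 699, 543, 137 bp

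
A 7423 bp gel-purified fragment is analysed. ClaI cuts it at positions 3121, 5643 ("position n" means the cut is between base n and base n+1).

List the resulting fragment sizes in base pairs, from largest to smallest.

Linear molecule, 2 cuts → 3 fragments:
  3121 − 0 = 3121 bp
  5643 − 3121 = 2522 bp
  7423 − 5643 = 1780 bp
Sorted largest to smallest: 3121, 2522, 1780 bp.

3121, 2522, 1780 bp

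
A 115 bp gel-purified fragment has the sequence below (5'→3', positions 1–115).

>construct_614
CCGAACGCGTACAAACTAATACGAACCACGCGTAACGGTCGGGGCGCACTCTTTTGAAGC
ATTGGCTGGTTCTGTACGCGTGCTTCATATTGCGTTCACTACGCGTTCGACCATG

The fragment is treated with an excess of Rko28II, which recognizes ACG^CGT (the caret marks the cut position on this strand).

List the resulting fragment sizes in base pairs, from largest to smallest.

48, 25, 23, 12, 7 bp

Rko28II sites (ACGCGT) start at positions 5, 28, 76, 101.
Rko28II cuts after base 3 of each site, so after positions 7, 30, 78, 103.
Linear molecule, 4 cuts → 5 fragments:
  1–7 → 7 bp
  8–30 → 23 bp
  31–78 → 48 bp
  79–103 → 25 bp
  104–115 → 12 bp
Sorted largest to smallest: 48, 25, 23, 12, 7 bp.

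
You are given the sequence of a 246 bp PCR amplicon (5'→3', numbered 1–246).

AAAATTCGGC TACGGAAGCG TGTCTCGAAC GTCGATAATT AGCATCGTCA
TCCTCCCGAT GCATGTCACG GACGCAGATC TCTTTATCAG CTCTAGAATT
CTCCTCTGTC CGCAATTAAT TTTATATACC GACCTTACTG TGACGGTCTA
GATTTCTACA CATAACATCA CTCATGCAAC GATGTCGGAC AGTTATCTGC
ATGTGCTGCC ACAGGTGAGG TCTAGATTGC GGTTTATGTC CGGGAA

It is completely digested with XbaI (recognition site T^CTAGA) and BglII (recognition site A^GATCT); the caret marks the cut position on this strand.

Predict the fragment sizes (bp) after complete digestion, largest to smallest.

76, 74, 55, 25, 16 bp

XbaI sites (TCTAGA) start at positions 92, 147, 221.
XbaI cuts after the first base of each site, so after positions 92, 147, 221.
The BglII site (AGATCT) starts at position 76.
BglII cuts after the first base of each site, so after position 76.
Combined cut positions: 76, 92, 147, 221.
Linear molecule, 4 cuts → 5 fragments:
  1–76 → 76 bp
  77–92 → 16 bp
  93–147 → 55 bp
  148–221 → 74 bp
  222–246 → 25 bp
Sorted largest to smallest: 76, 74, 55, 25, 16 bp.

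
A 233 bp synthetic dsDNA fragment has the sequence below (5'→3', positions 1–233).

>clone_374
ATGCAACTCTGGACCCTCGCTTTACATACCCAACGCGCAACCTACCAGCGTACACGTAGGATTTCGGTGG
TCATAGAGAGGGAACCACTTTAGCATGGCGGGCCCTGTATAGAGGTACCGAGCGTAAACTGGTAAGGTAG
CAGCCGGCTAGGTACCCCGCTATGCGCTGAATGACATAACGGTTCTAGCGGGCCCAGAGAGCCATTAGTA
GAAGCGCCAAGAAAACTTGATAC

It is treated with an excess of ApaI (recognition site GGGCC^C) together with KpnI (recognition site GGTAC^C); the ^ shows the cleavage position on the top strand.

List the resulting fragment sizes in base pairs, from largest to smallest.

ApaI sites (GGGCCC) start at positions 100, 190.
ApaI cuts after base 5 of each site (before the last base), so after positions 104, 194.
KpnI sites (GGTACC) start at positions 114, 151.
KpnI cuts after base 5 of each site (before the last base), so after positions 118, 155.
Combined cut positions: 104, 118, 155, 194.
Linear molecule, 4 cuts → 5 fragments:
  1–104 → 104 bp
  105–118 → 14 bp
  119–155 → 37 bp
  156–194 → 39 bp
  195–233 → 39 bp
Sorted largest to smallest: 104, 39, 39, 37, 14 bp.

104, 39, 39, 37, 14 bp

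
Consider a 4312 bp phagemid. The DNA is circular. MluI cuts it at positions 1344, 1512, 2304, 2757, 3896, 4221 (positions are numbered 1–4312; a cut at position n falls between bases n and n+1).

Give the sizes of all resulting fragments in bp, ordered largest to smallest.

1435, 1139, 792, 453, 325, 168 bp

Circular molecule, 6 cuts → 6 fragments:
  1512 − 1344 = 168 bp
  2304 − 1512 = 792 bp
  2757 − 2304 = 453 bp
  3896 − 2757 = 1139 bp
  4221 − 3896 = 325 bp
  wrap: 4312 − 4221 + 1344 = 1435 bp
Sorted largest to smallest: 1435, 1139, 792, 453, 325, 168 bp.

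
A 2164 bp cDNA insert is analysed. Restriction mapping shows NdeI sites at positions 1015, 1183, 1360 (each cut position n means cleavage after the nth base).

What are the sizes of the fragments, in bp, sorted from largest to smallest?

Linear molecule, 3 cuts → 4 fragments:
  1015 − 0 = 1015 bp
  1183 − 1015 = 168 bp
  1360 − 1183 = 177 bp
  2164 − 1360 = 804 bp
Sorted largest to smallest: 1015, 804, 177, 168 bp.

1015, 804, 177, 168 bp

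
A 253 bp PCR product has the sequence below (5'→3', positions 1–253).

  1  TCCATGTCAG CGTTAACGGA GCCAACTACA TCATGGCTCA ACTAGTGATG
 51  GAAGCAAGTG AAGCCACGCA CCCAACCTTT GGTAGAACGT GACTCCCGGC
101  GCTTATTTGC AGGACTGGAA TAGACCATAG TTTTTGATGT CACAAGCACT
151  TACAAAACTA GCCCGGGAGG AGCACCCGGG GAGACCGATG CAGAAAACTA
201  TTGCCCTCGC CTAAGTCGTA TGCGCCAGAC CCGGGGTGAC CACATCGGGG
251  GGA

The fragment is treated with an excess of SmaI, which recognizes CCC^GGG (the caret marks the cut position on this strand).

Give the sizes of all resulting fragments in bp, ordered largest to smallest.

SmaI sites (CCCGGG) start at positions 162, 175, 230.
SmaI cuts after base 3 of each site, so after positions 164, 177, 232.
Linear molecule, 3 cuts → 4 fragments:
  1–164 → 164 bp
  165–177 → 13 bp
  178–232 → 55 bp
  233–253 → 21 bp
Sorted largest to smallest: 164, 55, 21, 13 bp.

164, 55, 21, 13 bp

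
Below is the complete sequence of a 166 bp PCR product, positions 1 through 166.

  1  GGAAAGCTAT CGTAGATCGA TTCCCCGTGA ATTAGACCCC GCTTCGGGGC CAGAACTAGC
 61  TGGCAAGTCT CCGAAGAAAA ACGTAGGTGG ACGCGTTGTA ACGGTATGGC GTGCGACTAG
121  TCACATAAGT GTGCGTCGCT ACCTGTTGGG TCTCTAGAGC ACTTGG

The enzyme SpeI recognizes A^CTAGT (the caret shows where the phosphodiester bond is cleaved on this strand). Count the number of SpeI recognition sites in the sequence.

1

ACTAGT occurs starting at position 116.
SpeI cuts at 1 site.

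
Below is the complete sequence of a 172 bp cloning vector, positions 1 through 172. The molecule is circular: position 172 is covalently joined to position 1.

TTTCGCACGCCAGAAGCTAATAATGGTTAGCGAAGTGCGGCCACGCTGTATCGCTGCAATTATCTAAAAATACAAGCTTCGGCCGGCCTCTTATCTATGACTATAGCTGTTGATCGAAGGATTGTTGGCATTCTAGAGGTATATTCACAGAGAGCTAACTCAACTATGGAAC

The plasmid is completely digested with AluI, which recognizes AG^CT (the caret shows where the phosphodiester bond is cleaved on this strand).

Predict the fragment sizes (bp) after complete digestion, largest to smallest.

AluI sites (AGCT) start at positions 15, 75, 105, 153.
AluI cuts after base 2 of each site, so after positions 16, 76, 106, 154.
Circular molecule, 4 cuts → 4 fragments:
  17–76 → 60 bp
  77–106 → 30 bp
  107–154 → 48 bp
  155–172 then 1–16 → 18 + 16 = 34 bp
Sorted largest to smallest: 60, 48, 34, 30 bp.

60, 48, 34, 30 bp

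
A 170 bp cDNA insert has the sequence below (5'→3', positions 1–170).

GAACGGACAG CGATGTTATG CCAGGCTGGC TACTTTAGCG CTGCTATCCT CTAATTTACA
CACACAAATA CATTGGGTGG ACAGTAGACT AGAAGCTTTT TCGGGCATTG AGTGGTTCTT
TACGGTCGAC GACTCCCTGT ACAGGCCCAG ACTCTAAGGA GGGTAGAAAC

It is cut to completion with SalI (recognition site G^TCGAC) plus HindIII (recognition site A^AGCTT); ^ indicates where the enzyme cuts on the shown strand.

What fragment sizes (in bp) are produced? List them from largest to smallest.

The SalI site (GTCGAC) starts at position 125.
SalI cuts after the first base of each site, so after position 125.
The HindIII site (AAGCTT) starts at position 93.
HindIII cuts after the first base of each site, so after position 93.
Combined cut positions: 93, 125.
Linear molecule, 2 cuts → 3 fragments:
  1–93 → 93 bp
  94–125 → 32 bp
  126–170 → 45 bp
Sorted largest to smallest: 93, 45, 32 bp.

93, 45, 32 bp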